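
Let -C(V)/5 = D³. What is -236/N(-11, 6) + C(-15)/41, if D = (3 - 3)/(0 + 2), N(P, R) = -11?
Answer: 236/11 ≈ 21.455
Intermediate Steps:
D = 0 (D = 0/2 = 0*(½) = 0)
C(V) = 0 (C(V) = -5*0³ = -5*0 = 0)
-236/N(-11, 6) + C(-15)/41 = -236/(-11) + 0/41 = -236*(-1/11) + 0*(1/41) = 236/11 + 0 = 236/11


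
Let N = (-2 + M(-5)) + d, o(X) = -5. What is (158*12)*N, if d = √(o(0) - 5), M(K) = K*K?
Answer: 43608 + 1896*I*√10 ≈ 43608.0 + 5995.7*I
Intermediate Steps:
M(K) = K²
d = I*√10 (d = √(-5 - 5) = √(-10) = I*√10 ≈ 3.1623*I)
N = 23 + I*√10 (N = (-2 + (-5)²) + I*√10 = (-2 + 25) + I*√10 = 23 + I*√10 ≈ 23.0 + 3.1623*I)
(158*12)*N = (158*12)*(23 + I*√10) = 1896*(23 + I*√10) = 43608 + 1896*I*√10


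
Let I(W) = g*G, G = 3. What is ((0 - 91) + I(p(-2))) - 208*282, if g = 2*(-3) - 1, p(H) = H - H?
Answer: -58768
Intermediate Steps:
p(H) = 0
g = -7 (g = -6 - 1 = -7)
I(W) = -21 (I(W) = -7*3 = -21)
((0 - 91) + I(p(-2))) - 208*282 = ((0 - 91) - 21) - 208*282 = (-91 - 21) - 58656 = -112 - 58656 = -58768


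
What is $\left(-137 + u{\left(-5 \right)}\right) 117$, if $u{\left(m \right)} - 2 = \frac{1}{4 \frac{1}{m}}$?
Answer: $- \frac{63765}{4} \approx -15941.0$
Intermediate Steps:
$u{\left(m \right)} = 2 + \frac{m}{4}$ ($u{\left(m \right)} = 2 + \frac{1}{4 \frac{1}{m}} = 2 + \frac{m}{4}$)
$\left(-137 + u{\left(-5 \right)}\right) 117 = \left(-137 + \left(2 + \frac{1}{4} \left(-5\right)\right)\right) 117 = \left(-137 + \left(2 - \frac{5}{4}\right)\right) 117 = \left(-137 + \frac{3}{4}\right) 117 = \left(- \frac{545}{4}\right) 117 = - \frac{63765}{4}$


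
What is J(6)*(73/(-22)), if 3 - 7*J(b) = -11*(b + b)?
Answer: -9855/154 ≈ -63.994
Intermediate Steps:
J(b) = 3/7 + 22*b/7 (J(b) = 3/7 - (-11)*(b + b)/7 = 3/7 - (-11)*2*b/7 = 3/7 - (-22)*b/7 = 3/7 + 22*b/7)
J(6)*(73/(-22)) = (3/7 + (22/7)*6)*(73/(-22)) = (3/7 + 132/7)*(73*(-1/22)) = (135/7)*(-73/22) = -9855/154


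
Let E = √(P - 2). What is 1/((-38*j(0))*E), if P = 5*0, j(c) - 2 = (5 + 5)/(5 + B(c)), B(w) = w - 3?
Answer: I*√2/532 ≈ 0.0026583*I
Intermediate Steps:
B(w) = -3 + w
j(c) = 2 + 10/(2 + c) (j(c) = 2 + (5 + 5)/(5 + (-3 + c)) = 2 + 10/(2 + c))
P = 0
E = I*√2 (E = √(0 - 2) = √(-2) = I*√2 ≈ 1.4142*I)
1/((-38*j(0))*E) = 1/((-76*(7 + 0)/(2 + 0))*(I*√2)) = 1/((-76*7/2)*(I*√2)) = 1/((-38*7)*(I*√2)) = 1/(-266*I*√2) = I*√2/532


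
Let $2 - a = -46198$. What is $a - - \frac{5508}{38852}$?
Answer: $\frac{448741977}{9713} \approx 46200.0$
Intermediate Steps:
$a = 46200$ ($a = 2 - -46198 = 2 + 46198 = 46200$)
$a - - \frac{5508}{38852} = 46200 - - \frac{5508}{38852} = 46200 - \left(-5508\right) \frac{1}{38852} = 46200 - - \frac{1377}{9713} = 46200 + \frac{1377}{9713} = \frac{448741977}{9713}$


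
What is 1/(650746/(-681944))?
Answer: -340972/325373 ≈ -1.0479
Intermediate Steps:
1/(650746/(-681944)) = 1/(650746*(-1/681944)) = 1/(-325373/340972) = -340972/325373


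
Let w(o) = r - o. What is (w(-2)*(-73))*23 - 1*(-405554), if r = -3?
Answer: 407233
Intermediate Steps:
w(o) = -3 - o
(w(-2)*(-73))*23 - 1*(-405554) = ((-3 - 1*(-2))*(-73))*23 - 1*(-405554) = ((-3 + 2)*(-73))*23 + 405554 = -1*(-73)*23 + 405554 = 73*23 + 405554 = 1679 + 405554 = 407233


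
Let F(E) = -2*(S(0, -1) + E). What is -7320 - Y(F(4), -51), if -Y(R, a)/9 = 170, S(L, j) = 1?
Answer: -5790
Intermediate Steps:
F(E) = -2 - 2*E (F(E) = -2*(1 + E) = -2 - 2*E)
Y(R, a) = -1530 (Y(R, a) = -9*170 = -1530)
-7320 - Y(F(4), -51) = -7320 - 1*(-1530) = -7320 + 1530 = -5790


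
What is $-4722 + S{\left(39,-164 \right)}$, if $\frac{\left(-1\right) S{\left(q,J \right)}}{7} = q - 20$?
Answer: $-4855$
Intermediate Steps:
$S{\left(q,J \right)} = 140 - 7 q$ ($S{\left(q,J \right)} = - 7 \left(q - 20\right) = - 7 \left(-20 + q\right) = 140 - 7 q$)
$-4722 + S{\left(39,-164 \right)} = -4722 + \left(140 - 273\right) = -4722 - 133 = -4855$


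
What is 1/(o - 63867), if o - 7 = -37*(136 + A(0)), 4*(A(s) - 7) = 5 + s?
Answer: -4/276789 ≈ -1.4451e-5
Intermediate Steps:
A(s) = 33/4 + s/4 (A(s) = 7 + (5 + s)/4 = 7 + (5/4 + s/4) = 33/4 + s/4)
o = -21321/4 (o = 7 - 37*(136 + (33/4 + (1/4)*0)) = 7 - 37*(136 + (33/4 + 0)) = 7 - 37*(136 + 33/4) = 7 - 37*577/4 = 7 - 21349/4 = -21321/4 ≈ -5330.3)
1/(o - 63867) = 1/(-21321/4 - 63867) = 1/(-276789/4) = -4/276789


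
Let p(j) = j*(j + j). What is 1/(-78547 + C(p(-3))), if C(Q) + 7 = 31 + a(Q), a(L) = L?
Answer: -1/78505 ≈ -1.2738e-5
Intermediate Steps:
p(j) = 2*j² (p(j) = j*(2*j) = 2*j²)
C(Q) = 24 + Q (C(Q) = -7 + (31 + Q) = 24 + Q)
1/(-78547 + C(p(-3))) = 1/(-78547 + (24 + 2*(-3)²)) = 1/(-78547 + (24 + 2*9)) = 1/(-78547 + (24 + 18)) = 1/(-78547 + 42) = 1/(-78505) = -1/78505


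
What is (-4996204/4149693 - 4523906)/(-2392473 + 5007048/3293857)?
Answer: 61835004517836068134/32701485264057036909 ≈ 1.8909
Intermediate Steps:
(-4996204/4149693 - 4523906)/(-2392473 + 5007048/3293857) = -18772826057062/(4149693*(-7880458931313/3293857)) = -18772826057062/4149693*(-3293857/7880458931313) = 61835004517836068134/32701485264057036909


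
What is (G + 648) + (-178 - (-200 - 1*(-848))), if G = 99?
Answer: -79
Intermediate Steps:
(G + 648) + (-178 - (-200 - 1*(-848))) = (99 + 648) + (-178 - (-200 - 1*(-848))) = 747 + (-178 - (-200 + 848)) = 747 + (-178 - 1*648) = 747 + (-178 - 648) = 747 - 826 = -79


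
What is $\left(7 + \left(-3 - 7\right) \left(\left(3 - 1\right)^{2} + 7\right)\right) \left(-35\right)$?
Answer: $3605$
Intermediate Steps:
$\left(7 + \left(-3 - 7\right) \left(\left(3 - 1\right)^{2} + 7\right)\right) \left(-35\right) = \left(7 - 10 \left(2^{2} + 7\right)\right) \left(-35\right) = \left(7 - 10 \left(4 + 7\right)\right) \left(-35\right) = \left(7 - 110\right) \left(-35\right) = \left(-103\right) \left(-35\right) = 3605$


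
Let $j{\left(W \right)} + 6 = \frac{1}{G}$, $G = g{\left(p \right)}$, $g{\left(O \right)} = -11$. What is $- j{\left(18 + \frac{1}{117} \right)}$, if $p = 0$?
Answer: $\frac{67}{11} \approx 6.0909$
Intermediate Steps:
$G = -11$
$j{\left(W \right)} = - \frac{67}{11}$ ($j{\left(W \right)} = -6 + \frac{1}{-11} = -6 - \frac{1}{11} = - \frac{67}{11}$)
$- j{\left(18 + \frac{1}{117} \right)} = \left(-1\right) \left(- \frac{67}{11}\right) = \frac{67}{11}$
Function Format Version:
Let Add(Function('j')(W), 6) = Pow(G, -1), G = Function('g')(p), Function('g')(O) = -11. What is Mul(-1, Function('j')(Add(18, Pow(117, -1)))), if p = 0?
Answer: Rational(67, 11) ≈ 6.0909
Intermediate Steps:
G = -11
Function('j')(W) = Rational(-67, 11) (Function('j')(W) = Add(-6, Pow(-11, -1)) = Add(-6, Rational(-1, 11)) = Rational(-67, 11))
Mul(-1, Function('j')(Add(18, Pow(117, -1)))) = Mul(-1, Rational(-67, 11)) = Rational(67, 11)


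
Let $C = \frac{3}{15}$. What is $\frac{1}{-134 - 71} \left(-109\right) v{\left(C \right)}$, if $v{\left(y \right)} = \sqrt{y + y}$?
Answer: $\frac{109 \sqrt{10}}{1025} \approx 0.33628$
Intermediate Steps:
$C = \frac{1}{5}$ ($C = 3 \cdot \frac{1}{15} = \frac{1}{5} \approx 0.2$)
$v{\left(y \right)} = \sqrt{2} \sqrt{y}$ ($v{\left(y \right)} = \sqrt{2 y} = \sqrt{2} \sqrt{y}$)
$\frac{1}{-134 - 71} \left(-109\right) v{\left(C \right)} = \frac{1}{-134 - 71} \left(-109\right) \frac{\sqrt{2}}{\sqrt{5}} = \frac{1}{-205} \left(-109\right) \sqrt{2} \frac{\sqrt{5}}{5} = \left(- \frac{1}{205}\right) \left(-109\right) \frac{\sqrt{10}}{5} = \frac{109 \frac{\sqrt{10}}{5}}{205} = \frac{109 \sqrt{10}}{1025}$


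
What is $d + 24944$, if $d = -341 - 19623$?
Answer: $4980$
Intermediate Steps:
$d = -19964$ ($d = -341 - 19623 = -19964$)
$d + 24944 = -19964 + 24944 = 4980$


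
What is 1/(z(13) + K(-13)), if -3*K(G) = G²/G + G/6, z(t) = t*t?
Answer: 18/3133 ≈ 0.0057453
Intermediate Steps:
z(t) = t²
K(G) = -7*G/18 (K(G) = -(G²/G + G/6)/3 = -(G + G*(⅙))/3 = -(G + G/6)/3 = -7*G/18)
1/(z(13) + K(-13)) = 1/(13² - 7/18*(-13)) = 1/(169 + 91/18) = 1/(3133/18) = 18/3133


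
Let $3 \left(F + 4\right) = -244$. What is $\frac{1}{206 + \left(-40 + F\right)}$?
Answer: $\frac{3}{242} \approx 0.012397$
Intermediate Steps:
$F = - \frac{256}{3}$ ($F = -4 + \frac{1}{3} \left(-244\right) = -4 - \frac{244}{3} = - \frac{256}{3} \approx -85.333$)
$\frac{1}{206 + \left(-40 + F\right)} = \frac{1}{206 - \frac{376}{3}} = \frac{1}{\frac{242}{3}} = \frac{3}{242}$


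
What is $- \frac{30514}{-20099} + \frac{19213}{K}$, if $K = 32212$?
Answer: $\frac{1369079055}{647428988} \approx 2.1146$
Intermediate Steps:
$- \frac{30514}{-20099} + \frac{19213}{K} = - \frac{30514}{-20099} + \frac{19213}{32212} = \left(-30514\right) \left(- \frac{1}{20099}\right) + 19213 \cdot \frac{1}{32212} = \frac{30514}{20099} + \frac{19213}{32212} = \frac{1369079055}{647428988}$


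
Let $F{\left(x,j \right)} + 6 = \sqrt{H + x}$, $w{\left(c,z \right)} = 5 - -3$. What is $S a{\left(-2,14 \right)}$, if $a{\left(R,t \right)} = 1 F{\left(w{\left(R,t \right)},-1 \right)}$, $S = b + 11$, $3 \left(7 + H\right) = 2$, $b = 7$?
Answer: $-108 + 6 \sqrt{15} \approx -84.762$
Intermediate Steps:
$H = - \frac{19}{3}$ ($H = -7 + \frac{1}{3} \cdot 2 = -7 + \frac{2}{3} = - \frac{19}{3} \approx -6.3333$)
$w{\left(c,z \right)} = 8$ ($w{\left(c,z \right)} = 5 + 3 = 8$)
$F{\left(x,j \right)} = -6 + \sqrt{- \frac{19}{3} + x}$
$S = 18$ ($S = 7 + 11 = 18$)
$a{\left(R,t \right)} = -6 + \frac{\sqrt{15}}{3}$ ($a{\left(R,t \right)} = 1 \left(-6 + \frac{\sqrt{-57 + 9 \cdot 8}}{3}\right) = 1 \left(-6 + \frac{\sqrt{-57 + 72}}{3}\right) = 1 \left(-6 + \frac{\sqrt{15}}{3}\right) = -6 + \frac{\sqrt{15}}{3}$)
$S a{\left(-2,14 \right)} = 18 \left(-6 + \frac{\sqrt{15}}{3}\right) = -108 + 6 \sqrt{15}$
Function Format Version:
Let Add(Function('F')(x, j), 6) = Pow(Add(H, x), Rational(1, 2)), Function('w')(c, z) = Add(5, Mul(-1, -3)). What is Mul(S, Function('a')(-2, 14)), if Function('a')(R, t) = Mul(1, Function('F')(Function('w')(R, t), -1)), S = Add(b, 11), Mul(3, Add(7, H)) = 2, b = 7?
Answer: Add(-108, Mul(6, Pow(15, Rational(1, 2)))) ≈ -84.762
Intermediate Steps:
H = Rational(-19, 3) (H = Add(-7, Mul(Rational(1, 3), 2)) = Add(-7, Rational(2, 3)) = Rational(-19, 3) ≈ -6.3333)
Function('w')(c, z) = 8 (Function('w')(c, z) = Add(5, 3) = 8)
Function('F')(x, j) = Add(-6, Pow(Add(Rational(-19, 3), x), Rational(1, 2)))
S = 18 (S = Add(7, 11) = 18)
Function('a')(R, t) = Add(-6, Mul(Rational(1, 3), Pow(15, Rational(1, 2)))) (Function('a')(R, t) = Mul(1, Add(-6, Mul(Rational(1, 3), Pow(Add(-57, Mul(9, 8)), Rational(1, 2))))) = Mul(1, Add(-6, Mul(Rational(1, 3), Pow(Add(-57, 72), Rational(1, 2))))) = Mul(1, Add(-6, Mul(Rational(1, 3), Pow(15, Rational(1, 2))))) = Add(-6, Mul(Rational(1, 3), Pow(15, Rational(1, 2)))))
Mul(S, Function('a')(-2, 14)) = Mul(18, Add(-6, Mul(Rational(1, 3), Pow(15, Rational(1, 2))))) = Add(-108, Mul(6, Pow(15, Rational(1, 2))))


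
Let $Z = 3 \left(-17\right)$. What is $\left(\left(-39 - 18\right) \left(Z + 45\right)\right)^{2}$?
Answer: $116964$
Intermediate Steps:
$Z = -51$
$\left(\left(-39 - 18\right) \left(Z + 45\right)\right)^{2} = \left(\left(-39 - 18\right) \left(-51 + 45\right)\right)^{2} = \left(\left(-57\right) \left(-6\right)\right)^{2} = 342^{2} = 116964$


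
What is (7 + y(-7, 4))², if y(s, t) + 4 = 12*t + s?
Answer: 1936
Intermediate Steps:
y(s, t) = -4 + s + 12*t (y(s, t) = -4 + (12*t + s) = -4 + (s + 12*t) = -4 + s + 12*t)
(7 + y(-7, 4))² = (7 + (-4 - 7 + 12*4))² = (7 + (-4 - 7 + 48))² = (7 + 37)² = 44² = 1936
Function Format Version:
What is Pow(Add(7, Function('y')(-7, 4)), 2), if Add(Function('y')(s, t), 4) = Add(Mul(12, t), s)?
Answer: 1936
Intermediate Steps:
Function('y')(s, t) = Add(-4, s, Mul(12, t)) (Function('y')(s, t) = Add(-4, Add(Mul(12, t), s)) = Add(-4, Add(s, Mul(12, t))) = Add(-4, s, Mul(12, t)))
Pow(Add(7, Function('y')(-7, 4)), 2) = Pow(Add(7, Add(-4, -7, Mul(12, 4))), 2) = Pow(Add(7, Add(-4, -7, 48)), 2) = Pow(Add(7, 37), 2) = Pow(44, 2) = 1936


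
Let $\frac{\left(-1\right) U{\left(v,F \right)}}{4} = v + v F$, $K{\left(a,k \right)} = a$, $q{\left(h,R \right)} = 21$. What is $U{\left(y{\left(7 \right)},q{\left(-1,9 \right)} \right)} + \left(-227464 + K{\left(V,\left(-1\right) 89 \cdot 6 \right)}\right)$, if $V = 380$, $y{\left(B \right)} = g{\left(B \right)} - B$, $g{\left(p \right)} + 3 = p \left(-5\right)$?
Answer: $-223124$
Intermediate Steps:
$g{\left(p \right)} = -3 - 5 p$ ($g{\left(p \right)} = -3 + p \left(-5\right) = -3 - 5 p$)
$y{\left(B \right)} = -3 - 6 B$ ($y{\left(B \right)} = \left(-3 - 5 B\right) - B = -3 - 6 B$)
$U{\left(v,F \right)} = - 4 v - 4 F v$ ($U{\left(v,F \right)} = - 4 \left(v + v F\right) = - 4 \left(v + F v\right) = - 4 v - 4 F v$)
$U{\left(y{\left(7 \right)},q{\left(-1,9 \right)} \right)} + \left(-227464 + K{\left(V,\left(-1\right) 89 \cdot 6 \right)}\right) = - 4 \left(-3 - 42\right) \left(1 + 21\right) + \left(-227464 + 380\right) = \left(-4\right) \left(-3 - 42\right) 22 - 227084 = \left(-4\right) \left(-45\right) 22 - 227084 = 3960 - 227084 = -223124$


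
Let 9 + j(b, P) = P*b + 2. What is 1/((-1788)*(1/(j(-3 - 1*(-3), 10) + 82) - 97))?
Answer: 25/4335304 ≈ 5.7666e-6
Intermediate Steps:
j(b, P) = -7 + P*b (j(b, P) = -9 + (P*b + 2) = -9 + (2 + P*b) = -7 + P*b)
1/((-1788)*(1/(j(-3 - 1*(-3), 10) + 82) - 97)) = 1/((-1788)*(1/((-7 + 10*(-3 - 1*(-3))) + 82) - 97)) = -1/(1788*(1/((-7 + 10*(-3 + 3)) + 82) - 97)) = -1/(1788*(1/((-7 + 10*0) + 82) - 97)) = -1/(1788*(1/((-7 + 0) + 82) - 97)) = -1/(1788*(1/(-7 + 82) - 97)) = -1/(1788*(1/75 - 97)) = -1/(1788*(-7274/75)) = -1/1788*(-75/7274) = 25/4335304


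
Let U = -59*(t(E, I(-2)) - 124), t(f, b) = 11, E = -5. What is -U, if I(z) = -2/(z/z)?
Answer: -6667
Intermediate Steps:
I(z) = -2 (I(z) = -2/1 = -2*1 = -2)
U = 6667 (U = -59*(11 - 124) = -59*(-113) = 6667)
-U = -1*6667 = -6667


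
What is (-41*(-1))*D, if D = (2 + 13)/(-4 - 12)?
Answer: -615/16 ≈ -38.438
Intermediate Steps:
D = -15/16 (D = 15/(-16) = 15*(-1/16) = -15/16 ≈ -0.93750)
(-41*(-1))*D = -41*(-1)*(-15/16) = 41*(-15/16) = -615/16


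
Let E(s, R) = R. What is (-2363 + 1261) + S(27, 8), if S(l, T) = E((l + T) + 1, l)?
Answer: -1075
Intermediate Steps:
S(l, T) = l
(-2363 + 1261) + S(27, 8) = (-2363 + 1261) + 27 = -1102 + 27 = -1075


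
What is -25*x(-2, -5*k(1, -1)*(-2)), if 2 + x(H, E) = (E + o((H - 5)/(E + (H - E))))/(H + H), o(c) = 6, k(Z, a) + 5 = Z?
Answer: -325/2 ≈ -162.50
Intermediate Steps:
k(Z, a) = -5 + Z
x(H, E) = -2 + (6 + E)/(2*H) (x(H, E) = -2 + (E + 6)/(H + H) = -2 + (6 + E)/((2*H)) = -2 + (6 + E)*(1/(2*H)) = -2 + (6 + E)/(2*H))
-25*x(-2, -5*k(1, -1)*(-2)) = -25*(6 - 5*(-5 + 1)*(-2) - 4*(-2))/(2*(-2)) = -25*(-1)*(6 - 5*(-4)*(-2) + 8)/(2*2) = -25*(-1)*(6 + 20*(-2) + 8)/(2*2) = -25*(-1)*(6 - 40 + 8)/(2*2) = -25*(-1)*(-26)/(2*2) = -25*13/2 = -325/2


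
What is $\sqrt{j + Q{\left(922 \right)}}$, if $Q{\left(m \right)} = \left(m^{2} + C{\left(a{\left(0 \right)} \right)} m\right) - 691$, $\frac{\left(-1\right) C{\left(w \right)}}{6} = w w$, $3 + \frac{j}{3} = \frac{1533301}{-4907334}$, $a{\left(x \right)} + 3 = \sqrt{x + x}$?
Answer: $\frac{\sqrt{2139532213142382086}}{1635778} \approx 894.2$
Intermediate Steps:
$a{\left(x \right)} = -3 + \sqrt{2} \sqrt{x}$ ($a{\left(x \right)} = -3 + \sqrt{x + x} = -3 + \sqrt{2 x} = -3 + \sqrt{2} \sqrt{x}$)
$j = - \frac{16255303}{1635778}$ ($j = -9 + 3 \frac{1533301}{-4907334} = -9 + 3 \cdot 1533301 \left(- \frac{1}{4907334}\right) = -9 + 3 \left(- \frac{1533301}{4907334}\right) = -9 - \frac{1533301}{1635778} = - \frac{16255303}{1635778} \approx -9.9373$)
$C{\left(w \right)} = - 6 w^{2}$ ($C{\left(w \right)} = - 6 w w = - 6 w^{2}$)
$Q{\left(m \right)} = -691 + m^{2} - 54 m$ ($Q{\left(m \right)} = \left(m^{2} + - 6 \left(-3 + \sqrt{2} \sqrt{0}\right)^{2} m\right) - 691 = \left(m^{2} + - 6 \left(-3 + \sqrt{2} \cdot 0\right)^{2} m\right) - 691 = \left(m^{2} + - 6 \left(-3 + 0\right)^{2} m\right) - 691 = \left(m^{2} + - 6 \left(-3\right)^{2} m\right) - 691 = \left(m^{2} + \left(-6\right) 9 m\right) - 691 = \left(m^{2} - 54 m\right) - 691 = -691 + m^{2} - 54 m$)
$\sqrt{j + Q{\left(922 \right)}} = \sqrt{- \frac{16255303}{1635778} - \left(50479 - 850084\right)} = \sqrt{- \frac{16255303}{1635778} - -799605} = \sqrt{- \frac{16255303}{1635778} + 799605} = \sqrt{\frac{1307960012387}{1635778}} = \frac{\sqrt{2139532213142382086}}{1635778}$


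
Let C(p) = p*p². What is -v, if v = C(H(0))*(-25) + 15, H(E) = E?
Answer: -15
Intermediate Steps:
C(p) = p³
v = 15 (v = 0³*(-25) + 15 = 0*(-25) + 15 = 0 + 15 = 15)
-v = -1*15 = -15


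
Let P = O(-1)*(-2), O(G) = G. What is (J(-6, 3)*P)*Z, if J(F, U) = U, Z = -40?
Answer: -240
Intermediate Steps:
P = 2 (P = -1*(-2) = 2)
(J(-6, 3)*P)*Z = (3*2)*(-40) = 6*(-40) = -240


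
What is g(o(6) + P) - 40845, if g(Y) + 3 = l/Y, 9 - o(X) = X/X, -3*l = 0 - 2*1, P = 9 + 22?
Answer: -4779214/117 ≈ -40848.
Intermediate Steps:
P = 31
l = ⅔ (l = -(0 - 2*1)/3 = -(0 - 2)/3 = -⅓*(-2) = ⅔ ≈ 0.66667)
o(X) = 8 (o(X) = 9 - X/X = 9 - 1*1 = 9 - 1 = 8)
g(Y) = -3 + 2/(3*Y)
g(o(6) + P) - 40845 = (-3 + 2/(3*(8 + 31))) - 40845 = (-3 + (⅔)/39) - 40845 = (-3 + (⅔)*(1/39)) - 40845 = (-3 + 2/117) - 40845 = -349/117 - 40845 = -4779214/117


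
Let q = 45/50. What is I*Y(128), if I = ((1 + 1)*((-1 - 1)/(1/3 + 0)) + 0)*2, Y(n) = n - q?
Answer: -15252/5 ≈ -3050.4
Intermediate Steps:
q = 9/10 (q = 45*(1/50) = 9/10 ≈ 0.90000)
Y(n) = -9/10 + n (Y(n) = n - 1*9/10 = n - 9/10 = -9/10 + n)
I = -24 (I = (2*(-2/(⅓ + 0)) + 0)*2 = (2*(-2/⅓) + 0)*2 = (2*(-2*3) + 0)*2 = (2*(-6) + 0)*2 = (-12 + 0)*2 = -12*2 = -24)
I*Y(128) = -24*(-9/10 + 128) = -24*1271/10 = -15252/5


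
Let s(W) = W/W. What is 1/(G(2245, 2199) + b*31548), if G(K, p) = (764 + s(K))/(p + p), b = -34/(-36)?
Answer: 4398/131040641 ≈ 3.3562e-5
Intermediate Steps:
s(W) = 1
b = 17/18 (b = -34*(-1/36) = 17/18 ≈ 0.94444)
G(K, p) = 765/(2*p) (G(K, p) = (764 + 1)/(p + p) = 765/((2*p)) = 765*(1/(2*p)) = 765/(2*p))
1/(G(2245, 2199) + b*31548) = 1/((765/2)/2199 + (17/18)*31548) = 1/((765/2)*(1/2199) + 89386/3) = 1/(255/1466 + 89386/3) = 1/(131040641/4398) = 4398/131040641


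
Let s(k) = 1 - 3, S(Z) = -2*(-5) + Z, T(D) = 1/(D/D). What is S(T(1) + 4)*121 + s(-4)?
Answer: 1813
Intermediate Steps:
T(D) = 1 (T(D) = 1/1 = 1)
S(Z) = 10 + Z
s(k) = -2
S(T(1) + 4)*121 + s(-4) = (10 + (1 + 4))*121 - 2 = (10 + 5)*121 - 2 = 15*121 - 2 = 1815 - 2 = 1813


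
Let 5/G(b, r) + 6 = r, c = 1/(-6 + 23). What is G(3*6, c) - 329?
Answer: -33314/101 ≈ -329.84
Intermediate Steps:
c = 1/17 ≈ 0.058824
G(b, r) = 5/(-6 + r)
G(3*6, c) - 329 = 5/(-6 + 1/17) - 329 = 5/(-101/17) - 329 = 5*(-17/101) - 329 = -85/101 - 329 = -33314/101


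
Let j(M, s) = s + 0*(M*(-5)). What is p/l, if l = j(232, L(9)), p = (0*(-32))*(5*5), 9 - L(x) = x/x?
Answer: 0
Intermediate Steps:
L(x) = 8 (L(x) = 9 - x/x = 9 - 1*1 = 9 - 1 = 8)
p = 0 (p = 0*25 = 0)
j(M, s) = s (j(M, s) = s + 0*(-5*M) = s + 0 = s)
l = 8
p/l = 0/8 = 0*(⅛) = 0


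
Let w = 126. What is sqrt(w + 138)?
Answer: 2*sqrt(66) ≈ 16.248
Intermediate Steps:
sqrt(w + 138) = sqrt(126 + 138) = sqrt(264) = 2*sqrt(66)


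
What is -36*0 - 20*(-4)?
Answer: 80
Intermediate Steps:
-36*0 - 20*(-4) = 0 + 80 = 80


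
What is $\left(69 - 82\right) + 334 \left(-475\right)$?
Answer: $-158663$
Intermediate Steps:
$\left(69 - 82\right) + 334 \left(-475\right) = -13 - 158650 = -158663$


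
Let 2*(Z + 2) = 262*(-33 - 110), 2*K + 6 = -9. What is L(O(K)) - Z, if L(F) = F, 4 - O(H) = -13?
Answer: 18752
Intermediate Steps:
K = -15/2 (K = -3 + (½)*(-9) = -3 - 9/2 = -15/2 ≈ -7.5000)
O(H) = 17 (O(H) = 4 - 1*(-13) = 4 + 13 = 17)
Z = -18735 (Z = -2 + (262*(-33 - 110))/2 = -2 + (262*(-143))/2 = -2 + (½)*(-37466) = -2 - 18733 = -18735)
L(O(K)) - Z = 17 - 1*(-18735) = 17 + 18735 = 18752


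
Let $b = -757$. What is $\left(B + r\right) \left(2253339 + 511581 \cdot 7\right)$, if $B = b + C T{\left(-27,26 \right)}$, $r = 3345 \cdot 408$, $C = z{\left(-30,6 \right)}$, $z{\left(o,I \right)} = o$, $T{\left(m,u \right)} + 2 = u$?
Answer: $7953946514898$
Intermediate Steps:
$T{\left(m,u \right)} = -2 + u$
$C = -30$
$r = 1364760$
$B = -1477$ ($B = -757 - 30 \left(-2 + 26\right) = -757 - 720 = -1477$)
$\left(B + r\right) \left(2253339 + 511581 \cdot 7\right) = \left(-1477 + 1364760\right) \left(2253339 + 511581 \cdot 7\right) = 1363283 \left(2253339 + 3581067\right) = 1363283 \cdot 5834406 = 7953946514898$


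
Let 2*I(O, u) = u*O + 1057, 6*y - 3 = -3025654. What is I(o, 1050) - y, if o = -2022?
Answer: -1670239/3 ≈ -5.5675e+5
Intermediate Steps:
y = -3025651/6 (y = 1/2 + (1/6)*(-3025654) = 1/2 - 1512827/3 = -3025651/6 ≈ -5.0428e+5)
I(O, u) = 1057/2 + O*u/2 (I(O, u) = (u*O + 1057)/2 = (O*u + 1057)/2 = (1057 + O*u)/2 = 1057/2 + O*u/2)
I(o, 1050) - y = (1057/2 + (1/2)*(-2022)*1050) - 1*(-3025651/6) = (1057/2 - 1061550) + 3025651/6 = -2122043/2 + 3025651/6 = -1670239/3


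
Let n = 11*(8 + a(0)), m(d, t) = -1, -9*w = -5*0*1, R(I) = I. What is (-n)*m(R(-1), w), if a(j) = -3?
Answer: 55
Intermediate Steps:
w = 0 (w = -(-5*0)/9 = -0 = -⅑*0 = 0)
n = 55 (n = 11*(8 - 3) = 11*5 = 55)
(-n)*m(R(-1), w) = -1*55*(-1) = -55*(-1) = 55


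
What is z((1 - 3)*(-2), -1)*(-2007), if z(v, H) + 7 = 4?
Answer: 6021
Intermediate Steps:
z(v, H) = -3 (z(v, H) = -7 + 4 = -3)
z((1 - 3)*(-2), -1)*(-2007) = -3*(-2007) = 6021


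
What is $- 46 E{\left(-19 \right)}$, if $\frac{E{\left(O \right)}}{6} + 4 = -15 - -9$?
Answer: $2760$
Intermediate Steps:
$E{\left(O \right)} = -60$ ($E{\left(O \right)} = -24 + 6 \left(-15 - -9\right) = -24 + 6 \left(-15 + 9\right) = -24 + 6 \left(-6\right) = -24 - 36 = -60$)
$- 46 E{\left(-19 \right)} = \left(-46\right) \left(-60\right) = 2760$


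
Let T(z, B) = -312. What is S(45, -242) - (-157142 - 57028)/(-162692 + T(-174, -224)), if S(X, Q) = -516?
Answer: -42162117/81502 ≈ -517.31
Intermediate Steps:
S(45, -242) - (-157142 - 57028)/(-162692 + T(-174, -224)) = -516 - (-157142 - 57028)/(-162692 - 312) = -516 - (-214170)/(-163004) = -516 - (-214170)*(-1)/163004 = -516 - 1*107085/81502 = -516 - 107085/81502 = -42162117/81502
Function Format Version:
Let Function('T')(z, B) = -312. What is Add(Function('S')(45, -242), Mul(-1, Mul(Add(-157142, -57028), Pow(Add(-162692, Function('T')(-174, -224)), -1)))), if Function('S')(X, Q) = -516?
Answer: Rational(-42162117, 81502) ≈ -517.31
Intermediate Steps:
Add(Function('S')(45, -242), Mul(-1, Mul(Add(-157142, -57028), Pow(Add(-162692, Function('T')(-174, -224)), -1)))) = Add(-516, Mul(-1, Mul(Add(-157142, -57028), Pow(Add(-162692, -312), -1)))) = Add(-516, Mul(-1, Mul(-214170, Pow(-163004, -1)))) = Add(-516, Mul(-1, Mul(-214170, Rational(-1, 163004)))) = Add(-516, Mul(-1, Rational(107085, 81502))) = Add(-516, Rational(-107085, 81502)) = Rational(-42162117, 81502)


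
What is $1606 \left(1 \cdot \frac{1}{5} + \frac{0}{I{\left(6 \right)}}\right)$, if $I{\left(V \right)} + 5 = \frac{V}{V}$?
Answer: $\frac{1606}{5} \approx 321.2$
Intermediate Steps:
$I{\left(V \right)} = -4$ ($I{\left(V \right)} = -5 + \frac{V}{V} = -5 + 1 = -4$)
$1606 \left(1 \cdot \frac{1}{5} + \frac{0}{I{\left(6 \right)}}\right) = 1606 \left(1 \cdot \frac{1}{5} + \frac{0}{-4}\right) = 1606 \left(1 \cdot \frac{1}{5} + 0 \left(- \frac{1}{4}\right)\right) = 1606 \left(\frac{1}{5} + 0\right) = 1606 \cdot \frac{1}{5} = \frac{1606}{5}$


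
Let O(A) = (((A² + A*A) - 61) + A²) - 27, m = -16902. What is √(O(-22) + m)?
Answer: I*√15538 ≈ 124.65*I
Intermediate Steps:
O(A) = -88 + 3*A² (O(A) = (((A² + A²) - 61) + A²) - 27 = ((2*A² - 61) + A²) - 27 = ((-61 + 2*A²) + A²) - 27 = (-61 + 3*A²) - 27 = -88 + 3*A²)
√(O(-22) + m) = √((-88 + 3*(-22)²) - 16902) = √((-88 + 3*484) - 16902) = √((-88 + 1452) - 16902) = √(1364 - 16902) = √(-15538) = I*√15538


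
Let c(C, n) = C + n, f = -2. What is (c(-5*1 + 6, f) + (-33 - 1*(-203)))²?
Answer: 28561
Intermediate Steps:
(c(-5*1 + 6, f) + (-33 - 1*(-203)))² = (((-5*1 + 6) - 2) + (-33 - 1*(-203)))² = (((-5 + 6) - 2) + (-33 + 203))² = ((1 - 2) + 170)² = (-1 + 170)² = 169² = 28561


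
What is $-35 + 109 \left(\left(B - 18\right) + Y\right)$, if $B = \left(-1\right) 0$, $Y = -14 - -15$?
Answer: $-1888$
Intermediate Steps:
$Y = 1$ ($Y = -14 + 15 = 1$)
$B = 0$
$-35 + 109 \left(\left(B - 18\right) + Y\right) = -35 + 109 \left(\left(0 - 18\right) + 1\right) = -35 + 109 \left(-18 + 1\right) = -35 + 109 \left(-17\right) = -35 - 1853 = -1888$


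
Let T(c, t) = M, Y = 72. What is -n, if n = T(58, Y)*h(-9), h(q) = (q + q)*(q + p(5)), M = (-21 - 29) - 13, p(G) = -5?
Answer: 15876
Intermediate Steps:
M = -63 (M = -50 - 13 = -63)
T(c, t) = -63
h(q) = 2*q*(-5 + q) (h(q) = (q + q)*(q - 5) = (2*q)*(-5 + q) = 2*q*(-5 + q))
n = -15876 (n = -126*(-9)*(-5 - 9) = -126*(-9)*(-14) = -63*252 = -15876)
-n = -1*(-15876) = 15876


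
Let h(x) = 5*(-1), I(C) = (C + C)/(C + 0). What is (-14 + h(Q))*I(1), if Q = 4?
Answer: -38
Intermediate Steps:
I(C) = 2 (I(C) = (2*C)/C = 2)
h(x) = -5
(-14 + h(Q))*I(1) = (-14 - 5)*2 = -19*2 = -38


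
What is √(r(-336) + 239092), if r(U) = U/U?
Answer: √239093 ≈ 488.97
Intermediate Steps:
r(U) = 1
√(r(-336) + 239092) = √(1 + 239092) = √239093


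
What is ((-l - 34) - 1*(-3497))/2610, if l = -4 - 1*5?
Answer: 1736/1305 ≈ 1.3303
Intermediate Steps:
l = -9 (l = -4 - 5 = -9)
((-l - 34) - 1*(-3497))/2610 = ((-1*(-9) - 34) - 1*(-3497))/2610 = ((9 - 34) + 3497)*(1/2610) = (-25 + 3497)*(1/2610) = 3472*(1/2610) = 1736/1305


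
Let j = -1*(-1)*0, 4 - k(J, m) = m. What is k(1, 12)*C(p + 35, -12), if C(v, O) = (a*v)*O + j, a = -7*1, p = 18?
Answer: -35616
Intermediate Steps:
k(J, m) = 4 - m
a = -7
j = 0 (j = 1*0 = 0)
C(v, O) = -7*O*v (C(v, O) = (-7*v)*O + 0 = -7*O*v + 0 = -7*O*v)
k(1, 12)*C(p + 35, -12) = (4 - 1*12)*(-7*(-12)*(18 + 35)) = (4 - 12)*(-7*(-12)*53) = -8*4452 = -35616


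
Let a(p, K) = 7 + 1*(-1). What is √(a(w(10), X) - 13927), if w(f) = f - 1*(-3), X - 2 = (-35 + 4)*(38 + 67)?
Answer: I*√13921 ≈ 117.99*I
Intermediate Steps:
X = -3253 (X = 2 + (-35 + 4)*(38 + 67) = 2 - 31*105 = 2 - 3255 = -3253)
w(f) = 3 + f (w(f) = f + 3 = 3 + f)
a(p, K) = 6 (a(p, K) = 7 - 1 = 6)
√(a(w(10), X) - 13927) = √(6 - 13927) = √(-13921) = I*√13921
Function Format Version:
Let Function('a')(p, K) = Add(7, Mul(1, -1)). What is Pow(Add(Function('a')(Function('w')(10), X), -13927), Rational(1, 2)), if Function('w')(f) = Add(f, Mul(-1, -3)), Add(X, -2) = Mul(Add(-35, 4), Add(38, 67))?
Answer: Mul(I, Pow(13921, Rational(1, 2))) ≈ Mul(117.99, I)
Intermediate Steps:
X = -3253 (X = Add(2, Mul(Add(-35, 4), Add(38, 67))) = Add(2, Mul(-31, 105)) = Add(2, -3255) = -3253)
Function('w')(f) = Add(3, f) (Function('w')(f) = Add(f, 3) = Add(3, f))
Function('a')(p, K) = 6 (Function('a')(p, K) = Add(7, -1) = 6)
Pow(Add(Function('a')(Function('w')(10), X), -13927), Rational(1, 2)) = Pow(Add(6, -13927), Rational(1, 2)) = Pow(-13921, Rational(1, 2)) = Mul(I, Pow(13921, Rational(1, 2)))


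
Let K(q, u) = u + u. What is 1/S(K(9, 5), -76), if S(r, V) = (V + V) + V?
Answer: -1/228 ≈ -0.0043860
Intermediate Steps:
K(q, u) = 2*u
S(r, V) = 3*V (S(r, V) = 2*V + V = 3*V)
1/S(K(9, 5), -76) = 1/(3*(-76)) = 1/(-228) = -1/228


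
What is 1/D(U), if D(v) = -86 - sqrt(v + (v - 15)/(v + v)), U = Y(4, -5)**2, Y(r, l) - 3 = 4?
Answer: -2107/179993 + 7*sqrt(2418)/359986 ≈ -0.010750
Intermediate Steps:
Y(r, l) = 7 (Y(r, l) = 3 + 4 = 7)
U = 49 (U = 7**2 = 49)
D(v) = -86 - sqrt(v + (-15 + v)/(2*v)) (D(v) = -86 - sqrt(v + (-15 + v)/((2*v))) = -86 - sqrt(v + (-15 + v)*(1/(2*v))) = -86 - sqrt(v + (-15 + v)/(2*v)))
1/D(U) = 1/(-86 - sqrt(2 - 30/49 + 4*49)/2) = 1/(-86 - sqrt(2 - 30*1/49 + 196)/2) = 1/(-86 - sqrt(2 - 30/49 + 196)/2) = 1/(-86 - sqrt(2418)/7)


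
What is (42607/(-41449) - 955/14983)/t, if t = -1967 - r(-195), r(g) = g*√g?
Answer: 333389031073/1751921076033697 + 33050768205*I*√195/1751921076033697 ≈ 0.0001903 + 0.00026344*I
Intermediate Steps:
r(g) = g^(3/2)
t = -1967 + 195*I*√195 (t = -1967 - (-195)^(3/2) = -1967 - (-195)*I*√195 = -1967 + 195*I*√195 ≈ -1967.0 + 2723.0*I)
(42607/(-41449) - 955/14983)/t = (42607/(-41449) - 955/14983)/(-1967 + 195*I*√195) = (42607*(-1/41449) - 955*1/14983)/(-1967 + 195*I*√195) = (-42607/41449 - 955/14983)/(-1967 + 195*I*√195) = -677964476/(621030367*(-1967 + 195*I*√195))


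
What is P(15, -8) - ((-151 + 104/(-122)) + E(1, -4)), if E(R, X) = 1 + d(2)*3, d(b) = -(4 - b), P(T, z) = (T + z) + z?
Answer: 9507/61 ≈ 155.85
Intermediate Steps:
P(T, z) = T + 2*z
d(b) = -4 + b
E(R, X) = -5 (E(R, X) = 1 + (-4 + 2)*3 = 1 - 2*3 = 1 - 6 = -5)
P(15, -8) - ((-151 + 104/(-122)) + E(1, -4)) = (15 + 2*(-8)) - ((-151 + 104/(-122)) - 5) = (15 - 16) - ((-151 + 104*(-1/122)) - 5) = -1 - ((-151 - 52/61) - 5) = -1 - (-9263/61 - 5) = -1 - 1*(-9568/61) = -1 + 9568/61 = 9507/61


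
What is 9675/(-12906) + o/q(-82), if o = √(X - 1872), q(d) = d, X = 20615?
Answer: -1075/1434 - √18743/82 ≈ -2.4192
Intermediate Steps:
o = √18743 (o = √(20615 - 1872) = √18743 ≈ 136.91)
9675/(-12906) + o/q(-82) = 9675/(-12906) + √18743/(-82) = 9675*(-1/12906) + √18743*(-1/82) = -1075/1434 - √18743/82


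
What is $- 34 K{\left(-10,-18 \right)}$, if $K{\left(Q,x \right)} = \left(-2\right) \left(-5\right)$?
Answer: $-340$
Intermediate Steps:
$K{\left(Q,x \right)} = 10$
$- 34 K{\left(-10,-18 \right)} = \left(-34\right) 10 = -340$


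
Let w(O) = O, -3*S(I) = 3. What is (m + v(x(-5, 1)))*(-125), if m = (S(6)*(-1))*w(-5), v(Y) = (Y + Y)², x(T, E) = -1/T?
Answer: 605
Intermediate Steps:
S(I) = -1 (S(I) = -⅓*3 = -1)
v(Y) = 4*Y² (v(Y) = (2*Y)² = 4*Y²)
m = -5 (m = -1*(-1)*(-5) = 1*(-5) = -5)
(m + v(x(-5, 1)))*(-125) = (-5 + 4*(-1/(-5))²)*(-125) = (-5 + 4*(-1*(-⅕))²)*(-125) = (-5 + 4*(⅕)²)*(-125) = (-5 + 4*(1/25))*(-125) = (-5 + 4/25)*(-125) = -121/25*(-125) = 605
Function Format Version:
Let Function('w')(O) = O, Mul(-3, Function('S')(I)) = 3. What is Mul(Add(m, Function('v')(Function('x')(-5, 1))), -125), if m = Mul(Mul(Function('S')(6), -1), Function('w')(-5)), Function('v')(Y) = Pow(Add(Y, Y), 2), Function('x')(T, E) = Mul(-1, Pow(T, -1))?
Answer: 605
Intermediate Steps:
Function('S')(I) = -1 (Function('S')(I) = Mul(Rational(-1, 3), 3) = -1)
Function('v')(Y) = Mul(4, Pow(Y, 2)) (Function('v')(Y) = Pow(Mul(2, Y), 2) = Mul(4, Pow(Y, 2)))
m = -5 (m = Mul(Mul(-1, -1), -5) = Mul(1, -5) = -5)
Mul(Add(m, Function('v')(Function('x')(-5, 1))), -125) = Mul(Add(-5, Mul(4, Pow(Mul(-1, Pow(-5, -1)), 2))), -125) = Mul(Add(-5, Mul(4, Pow(Mul(-1, Rational(-1, 5)), 2))), -125) = Mul(Add(-5, Mul(4, Pow(Rational(1, 5), 2))), -125) = Mul(Add(-5, Mul(4, Rational(1, 25))), -125) = Mul(Add(-5, Rational(4, 25)), -125) = Mul(Rational(-121, 25), -125) = 605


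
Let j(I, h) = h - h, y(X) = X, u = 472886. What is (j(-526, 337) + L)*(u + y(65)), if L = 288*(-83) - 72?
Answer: -11339473176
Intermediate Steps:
j(I, h) = 0
L = -23976 (L = -23904 - 72 = -23976)
(j(-526, 337) + L)*(u + y(65)) = (0 - 23976)*(472886 + 65) = -23976*472951 = -11339473176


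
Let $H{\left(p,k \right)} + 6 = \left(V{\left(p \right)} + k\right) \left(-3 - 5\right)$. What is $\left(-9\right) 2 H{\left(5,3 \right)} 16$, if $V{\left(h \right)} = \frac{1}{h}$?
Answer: $\frac{45504}{5} \approx 9100.8$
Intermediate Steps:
$H{\left(p,k \right)} = -6 - 8 k - \frac{8}{p}$ ($H{\left(p,k \right)} = -6 + \left(\frac{1}{p} + k\right) \left(-3 - 5\right) = -6 + \left(k + \frac{1}{p}\right) \left(-8\right) = -6 - \left(8 k + \frac{8}{p}\right) = -6 - 8 k - \frac{8}{p}$)
$\left(-9\right) 2 H{\left(5,3 \right)} 16 = \left(-9\right) 2 \left(-6 - 24 - \frac{8}{5}\right) 16 = - 18 \left(-6 - 24 - \frac{8}{5}\right) 16 = \left(-18\right) \left(- \frac{158}{5}\right) 16 = \frac{2844}{5} \cdot 16 = \frac{45504}{5}$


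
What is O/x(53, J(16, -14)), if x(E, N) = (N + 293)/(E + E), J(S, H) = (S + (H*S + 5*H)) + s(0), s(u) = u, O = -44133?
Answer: -1559366/5 ≈ -3.1187e+5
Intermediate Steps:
J(S, H) = S + 5*H + H*S (J(S, H) = (S + (H*S + 5*H)) + 0 = (S + (5*H + H*S)) + 0 = (S + 5*H + H*S) + 0 = S + 5*H + H*S)
x(E, N) = (293 + N)/(2*E) (x(E, N) = (293 + N)/((2*E)) = (293 + N)*(1/(2*E)) = (293 + N)/(2*E))
O/x(53, J(16, -14)) = -44133*106/(293 + (16 + 5*(-14) - 14*16)) = -44133*106/(293 + (16 - 70 - 224)) = -44133*106/(293 - 278) = -44133/((½)*(1/53)*15) = -44133/15/106 = -44133*106/15 = -1559366/5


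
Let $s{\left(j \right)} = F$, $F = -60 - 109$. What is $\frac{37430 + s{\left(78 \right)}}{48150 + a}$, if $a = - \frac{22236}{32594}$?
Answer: $\frac{607242517}{784689432} \approx 0.77386$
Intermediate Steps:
$F = -169$ ($F = -60 - 109 = -169$)
$s{\left(j \right)} = -169$
$a = - \frac{11118}{16297}$ ($a = \left(-22236\right) \frac{1}{32594} = - \frac{11118}{16297} \approx -0.68221$)
$\frac{37430 + s{\left(78 \right)}}{48150 + a} = \frac{37430 - 169}{48150 - \frac{11118}{16297}} = \frac{37261}{\frac{784689432}{16297}} = 37261 \cdot \frac{16297}{784689432} = \frac{607242517}{784689432}$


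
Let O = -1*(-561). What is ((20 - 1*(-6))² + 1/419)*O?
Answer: 158900445/419 ≈ 3.7924e+5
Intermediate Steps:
O = 561
((20 - 1*(-6))² + 1/419)*O = ((20 - 1*(-6))² + 1/419)*561 = ((20 + 6)² + 1/419)*561 = (26² + 1/419)*561 = (676 + 1/419)*561 = (283245/419)*561 = 158900445/419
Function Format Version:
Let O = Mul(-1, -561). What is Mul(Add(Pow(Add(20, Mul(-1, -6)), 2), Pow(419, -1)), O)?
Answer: Rational(158900445, 419) ≈ 3.7924e+5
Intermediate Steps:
O = 561
Mul(Add(Pow(Add(20, Mul(-1, -6)), 2), Pow(419, -1)), O) = Mul(Add(Pow(Add(20, Mul(-1, -6)), 2), Pow(419, -1)), 561) = Mul(Add(Pow(Add(20, 6), 2), Rational(1, 419)), 561) = Mul(Add(Pow(26, 2), Rational(1, 419)), 561) = Mul(Add(676, Rational(1, 419)), 561) = Mul(Rational(283245, 419), 561) = Rational(158900445, 419)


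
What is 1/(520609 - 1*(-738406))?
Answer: 1/1259015 ≈ 7.9427e-7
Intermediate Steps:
1/(520609 - 1*(-738406)) = 1/(520609 + 738406) = 1/1259015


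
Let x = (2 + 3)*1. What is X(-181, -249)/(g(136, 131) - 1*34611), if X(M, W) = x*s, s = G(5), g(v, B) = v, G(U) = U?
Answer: -1/1379 ≈ -0.00072516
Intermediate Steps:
s = 5
x = 5 (x = 5*1 = 5)
X(M, W) = 25 (X(M, W) = 5*5 = 25)
X(-181, -249)/(g(136, 131) - 1*34611) = 25/(136 - 1*34611) = 25/(136 - 34611) = 25/(-34475) = 25*(-1/34475) = -1/1379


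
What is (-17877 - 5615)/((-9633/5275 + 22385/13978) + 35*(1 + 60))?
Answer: -1732157953400/157405414051 ≈ -11.004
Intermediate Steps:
(-17877 - 5615)/((-9633/5275 + 22385/13978) + 35*(1 + 60)) = -23492/((-9633*1/5275 + 22385*(1/13978)) + 35*61) = -23492/((-9633/5275 + 22385/13978) + 2135) = -23492/(-16569199/73733950 + 2135) = -23492/157405414051/73733950 = -23492*73733950/157405414051 = -1732157953400/157405414051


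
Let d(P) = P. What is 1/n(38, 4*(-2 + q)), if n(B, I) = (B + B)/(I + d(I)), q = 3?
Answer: 2/19 ≈ 0.10526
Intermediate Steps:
n(B, I) = B/I (n(B, I) = (B + B)/(I + I) = (2*B)/((2*I)) = (2*B)*(1/(2*I)) = B/I)
1/n(38, 4*(-2 + q)) = 1/(38/((4*(-2 + 3)))) = 1/(38/((4*1))) = 1/(38/4) = 1/(38*(¼)) = 1/(19/2) = 2/19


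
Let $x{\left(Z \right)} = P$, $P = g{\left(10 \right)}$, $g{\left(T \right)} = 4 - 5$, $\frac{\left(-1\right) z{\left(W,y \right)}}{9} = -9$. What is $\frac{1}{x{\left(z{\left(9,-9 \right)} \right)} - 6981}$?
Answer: $- \frac{1}{6982} \approx -0.00014323$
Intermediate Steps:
$z{\left(W,y \right)} = 81$ ($z{\left(W,y \right)} = \left(-9\right) \left(-9\right) = 81$)
$g{\left(T \right)} = -1$ ($g{\left(T \right)} = 4 - 5 = -1$)
$P = -1$
$x{\left(Z \right)} = -1$
$\frac{1}{x{\left(z{\left(9,-9 \right)} \right)} - 6981} = \frac{1}{-1 - 6981} = \frac{1}{-6982} = - \frac{1}{6982}$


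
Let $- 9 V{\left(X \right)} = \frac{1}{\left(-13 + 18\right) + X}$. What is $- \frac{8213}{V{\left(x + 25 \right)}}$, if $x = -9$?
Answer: $1552257$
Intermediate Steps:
$V{\left(X \right)} = - \frac{1}{9 \left(5 + X\right)}$ ($V{\left(X \right)} = - \frac{1}{9 \left(\left(-13 + 18\right) + X\right)} = - \frac{1}{9 \left(5 + X\right)}$)
$- \frac{8213}{V{\left(x + 25 \right)}} = - \frac{8213}{\left(-1\right) \frac{1}{45 + 9 \left(-9 + 25\right)}} = - \frac{8213}{\left(-1\right) \frac{1}{45 + 9 \cdot 16}} = - \frac{8213}{\left(-1\right) \frac{1}{45 + 144}} = - \frac{8213}{\left(-1\right) \frac{1}{189}} = - \frac{8213}{- \frac{1}{189}} = \left(-8213\right) \left(-189\right) = 1552257$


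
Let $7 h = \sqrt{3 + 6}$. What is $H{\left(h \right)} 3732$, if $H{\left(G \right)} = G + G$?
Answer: $\frac{22392}{7} \approx 3198.9$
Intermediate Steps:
$h = \frac{3}{7}$ ($h = \frac{\sqrt{3 + 6}}{7} = \frac{\sqrt{9}}{7} = \frac{1}{7} \cdot 3 = \frac{3}{7} \approx 0.42857$)
$H{\left(G \right)} = 2 G$
$H{\left(h \right)} 3732 = 2 \cdot \frac{3}{7} \cdot 3732 = \frac{6}{7} \cdot 3732 = \frac{22392}{7}$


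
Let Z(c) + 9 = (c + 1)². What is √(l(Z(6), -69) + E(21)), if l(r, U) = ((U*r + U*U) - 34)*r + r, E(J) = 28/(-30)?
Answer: √17711790/15 ≈ 280.57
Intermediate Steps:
E(J) = -14/15 (E(J) = 28*(-1/30) = -14/15)
Z(c) = -9 + (1 + c)² (Z(c) = -9 + (c + 1)² = -9 + (1 + c)²)
l(r, U) = r + r*(-34 + U² + U*r) (l(r, U) = ((U*r + U²) - 34)*r + r = ((U² + U*r) - 34)*r + r = (-34 + U² + U*r)*r + r = r*(-34 + U² + U*r) + r = r + r*(-34 + U² + U*r))
√(l(Z(6), -69) + E(21)) = √((-9 + (1 + 6)²)*(-33 + (-69)² - 69*(-9 + (1 + 6)²)) - 14/15) = √((-9 + 7²)*(-33 + 4761 - 69*(-9 + 7²)) - 14/15) = √((-9 + 49)*(-33 + 4761 - 69*(-9 + 49)) - 14/15) = √(40*(-33 + 4761 - 69*40) - 14/15) = √(40*(-33 + 4761 - 2760) - 14/15) = √(40*1968 - 14/15) = √(78720 - 14/15) = √(1180786/15) = √17711790/15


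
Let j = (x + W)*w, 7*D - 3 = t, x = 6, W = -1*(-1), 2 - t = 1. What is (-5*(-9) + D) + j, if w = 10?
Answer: 809/7 ≈ 115.57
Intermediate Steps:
t = 1 (t = 2 - 1*1 = 2 - 1 = 1)
W = 1
D = 4/7 (D = 3/7 + (1/7)*1 = 3/7 + 1/7 = 4/7 ≈ 0.57143)
j = 70 (j = (6 + 1)*10 = 7*10 = 70)
(-5*(-9) + D) + j = (-5*(-9) + 4/7) + 70 = (45 + 4/7) + 70 = 319/7 + 70 = 809/7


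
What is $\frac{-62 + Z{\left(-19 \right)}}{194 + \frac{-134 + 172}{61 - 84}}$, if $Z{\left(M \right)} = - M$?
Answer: $- \frac{989}{4424} \approx -0.22355$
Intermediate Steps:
$\frac{-62 + Z{\left(-19 \right)}}{194 + \frac{-134 + 172}{61 - 84}} = \frac{-62 - -19}{194 + \frac{-134 + 172}{61 - 84}} = \frac{-62 + 19}{194 + \frac{38}{-23}} = - \frac{43}{194 + 38 \left(- \frac{1}{23}\right)} = - \frac{43}{194 - \frac{38}{23}} = - \frac{43}{\frac{4424}{23}} = \left(-43\right) \frac{23}{4424} = - \frac{989}{4424}$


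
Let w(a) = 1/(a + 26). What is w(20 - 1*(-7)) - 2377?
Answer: -125980/53 ≈ -2377.0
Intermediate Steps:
w(a) = 1/(26 + a)
w(20 - 1*(-7)) - 2377 = 1/(26 + (20 - 1*(-7))) - 2377 = 1/(26 + (20 + 7)) - 2377 = 1/(26 + 27) - 2377 = 1/53 - 2377 = -125980/53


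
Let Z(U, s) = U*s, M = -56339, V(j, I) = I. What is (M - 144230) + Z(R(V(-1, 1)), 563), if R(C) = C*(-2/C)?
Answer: -201695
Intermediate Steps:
R(C) = -2
(M - 144230) + Z(R(V(-1, 1)), 563) = (-56339 - 144230) - 2*563 = -200569 - 1126 = -201695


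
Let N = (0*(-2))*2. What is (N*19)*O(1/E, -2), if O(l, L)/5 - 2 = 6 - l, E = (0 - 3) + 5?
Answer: 0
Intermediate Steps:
E = 2 (E = -3 + 5 = 2)
N = 0 (N = 0*2 = 0)
O(l, L) = 40 - 5*l (O(l, L) = 10 + 5*(6 - l) = 10 + (30 - 5*l) = 40 - 5*l)
(N*19)*O(1/E, -2) = (0*19)*(40 - 5/2) = 0*(40 - 5*½) = 0*(40 - 5/2) = 0*(75/2) = 0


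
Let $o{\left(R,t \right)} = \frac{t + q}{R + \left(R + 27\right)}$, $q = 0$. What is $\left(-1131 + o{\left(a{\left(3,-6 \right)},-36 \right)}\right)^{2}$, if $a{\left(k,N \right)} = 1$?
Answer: $\frac{1078137225}{841} \approx 1.282 \cdot 10^{6}$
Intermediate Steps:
$o{\left(R,t \right)} = \frac{t}{27 + 2 R}$ ($o{\left(R,t \right)} = \frac{t + 0}{R + \left(R + 27\right)} = \frac{t}{R + \left(27 + R\right)} = \frac{t}{27 + 2 R}$)
$\left(-1131 + o{\left(a{\left(3,-6 \right)},-36 \right)}\right)^{2} = \left(-1131 - \frac{36}{27 + 2 \cdot 1}\right)^{2} = \left(-1131 - \frac{36}{27 + 2}\right)^{2} = \left(-1131 - \frac{36}{29}\right)^{2} = \left(- \frac{32835}{29}\right)^{2} = \frac{1078137225}{841}$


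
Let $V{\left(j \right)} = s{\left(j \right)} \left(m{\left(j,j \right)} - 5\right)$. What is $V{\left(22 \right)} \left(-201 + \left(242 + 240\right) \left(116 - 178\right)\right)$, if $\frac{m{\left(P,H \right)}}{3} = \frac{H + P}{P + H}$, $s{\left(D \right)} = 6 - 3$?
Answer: $180510$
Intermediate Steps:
$s{\left(D \right)} = 3$ ($s{\left(D \right)} = 6 - 3 = 3$)
$m{\left(P,H \right)} = 3$ ($m{\left(P,H \right)} = 3 \frac{H + P}{P + H} = 3 \frac{H + P}{H + P} = 3 \cdot 1 = 3$)
$V{\left(j \right)} = -6$ ($V{\left(j \right)} = 3 \left(3 - 5\right) = 3 \left(-2\right) = -6$)
$V{\left(22 \right)} \left(-201 + \left(242 + 240\right) \left(116 - 178\right)\right) = - 6 \left(-201 + \left(242 + 240\right) \left(116 - 178\right)\right) = - 6 \left(-201 + 482 \left(-62\right)\right) = - 6 \left(-201 - 29884\right) = \left(-6\right) \left(-30085\right) = 180510$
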